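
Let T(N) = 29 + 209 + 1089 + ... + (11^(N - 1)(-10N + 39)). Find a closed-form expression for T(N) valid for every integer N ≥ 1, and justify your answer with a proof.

T(N) = 11^N(-N + 4) - 4

We claim T(N) = 11^N(-N + 4) - 4 for all N ≥ 1.
Base step (N = 1): T(1) = 29, and the closed form gives 29. They agree.
Suppose the result is true for N = k, so T(k) = 11^k(-k + 4) - 4.
Then T(k+1) = T(k) + (11^k(-10k + 29)) = (11^k(-k + 4) - 4) + (11^k(-10k + 29)).
Simplifying, T(k+1) = -11·11^k·k + 33·11^k - 4 = 11^(k+1)(-(k+1) + 4) - 4,
which is the closed form with N = k+1.
By the principle of mathematical induction, the result holds for all N ≥ 1.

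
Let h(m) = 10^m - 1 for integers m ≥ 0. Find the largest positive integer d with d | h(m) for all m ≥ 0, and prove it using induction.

d = 9

Computing the first values: h(0) = 0 and h(1) = 9; gcd(0, 9) = 9, so d ≤ 9.
We prove 9 | 10^m - 1 for all m ≥ 0 by induction on m.
For the base case m = 0: h(0) = 0 = 9·(0), so 9 | h(0).
Inductive step: assume the claim holds for m = p, i.e. 9 | h(p). Then
h(p+1) = 10^(p+1) - 1 = 10·(10^p - 1) + 9 = 10·h(p) + 9. The first term is divisible by 9 by the inductive hypothesis, and 9 is divisible by 9. Hence 9 | h(p+1).
Hence, by induction on m, the claim holds for every m ≥ 0.
Therefore the largest such d is 9.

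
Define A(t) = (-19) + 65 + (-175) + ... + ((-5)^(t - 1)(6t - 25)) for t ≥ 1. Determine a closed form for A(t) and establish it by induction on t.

We claim A(t) = (-5)^t(-t + 4) - 4 for all t ≥ 1.
Base case (t = 1): A(1) = -19, and the closed form gives -19. They agree.
Inductive step: assume the claim holds for t = p, so A(p) = (-5)^p(-p + 4) - 4.
Then A(p+1) = A(p) + ((-5)^p(6p - 19)) = ((-5)^p(-p + 4) - 4) + ((-5)^p(6p - 19)).
Simplifying, A(p+1) = 5(-5)^p·p - 15(-5)^p - 4 = (-5)^(p+1)(-(p+1) + 4) - 4,
which is the closed form with t = p+1.
By induction, the statement is established for all t ≥ 1.

A(t) = (-5)^t(-t + 4) - 4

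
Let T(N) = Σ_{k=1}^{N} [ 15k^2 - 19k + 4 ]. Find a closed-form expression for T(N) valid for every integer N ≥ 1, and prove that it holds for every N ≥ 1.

T(N) = N(N - 1)(5N + 3)

We claim T(N) = N(N - 1)(5N + 3) for all N ≥ 1.
When N = 1: T(1) = 0, and the closed form gives 0. They agree.
Inductive step: assume the claim holds for N = k, so T(k) = k(5k^2 - 2k - 3).
Then T(k+1) = T(k) + (k(15k + 11)) = (k(5k^2 - 2k - 3)) + (k(15k + 11)).
Simplifying, T(k+1) = k(k + 1)(5k + 8) = (k+1)((k+1) - 1)(5(k+1) + 3),
which is the closed form with N = k+1.
By induction, the statement is established for all N ≥ 1.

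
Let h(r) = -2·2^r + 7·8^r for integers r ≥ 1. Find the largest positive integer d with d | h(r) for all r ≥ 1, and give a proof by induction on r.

d = 4

Computing the first values: h(1) = 52 and h(2) = 440; gcd(52, 440) = 4, so d ≤ 4.
We prove 4 | -2·2^r + 7·8^r for all r ≥ 1 by induction on r.
For the base case r = 1: h(1) = 52 = 4·(13), so 4 | h(1).
Inductive step: assume the claim holds for r = m, i.e. 4 | h(m). Then
h(m+1) − 8·h(m) = (-2·2^(m+1) + 7·8^(m+1)) − 8·(-2·2^m + 7·8^m) = (-2)·2^m·(2 − 8) = (12)·2^m. Since 4 | h(m) by the inductive hypothesis, 4 | 8·h(m); and 4 | 12 since 12 = 4·3. Therefore 4 | h(m+1).
Hence, by induction on r, the claim holds for every r ≥ 1.
Therefore the largest such d is 4.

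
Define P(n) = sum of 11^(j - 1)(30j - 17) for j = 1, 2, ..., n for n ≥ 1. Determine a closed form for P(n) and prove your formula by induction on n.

We claim P(n) = 11^n(3n - 2) + 2 for all n ≥ 1.
When n = 1: P(1) = 13, and the closed form gives 13. They agree.
Inductive step: suppose the statement holds for some j ≥ 1, so P(j) = 11^j(3j - 2) + 2.
Then P(j+1) = P(j) + (11^j(30j + 13)) = (11^j(3j - 2) + 2) + (11^j(30j + 13)).
Simplifying, P(j+1) = 33·11^j·j + 11·11^j + 2 = 11^(j+1)(3(j+1) - 2) + 2,
which is the closed form with n = j+1.
By the principle of mathematical induction, the result holds for all n ≥ 1.

P(n) = 11^n(3n - 2) + 2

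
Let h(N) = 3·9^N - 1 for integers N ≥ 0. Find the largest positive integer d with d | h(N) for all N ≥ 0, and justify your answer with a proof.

Computing the first values: h(0) = 2 and h(1) = 26; gcd(2, 26) = 2, so d ≤ 2.
We prove 2 | 3·9^N - 1 for all N ≥ 0 by induction on N.
Base case (N = 0): h(0) = 2 = 2·(1), so 2 | h(0).
For the inductive step, assume it holds for an arbitrary j ≥ 0, i.e. 2 | h(j). Then
h(j+1) = 3·9^(j+1) - 1 = 9·(3·9^j - 1) + 8 = 9·h(j) + 8. The first term is divisible by 2 by the inductive hypothesis, and 8 is divisible by 2. Hence 2 | h(j+1).
Hence, by induction on N, the claim holds for every N ≥ 0.
Therefore the largest such d is 2.

d = 2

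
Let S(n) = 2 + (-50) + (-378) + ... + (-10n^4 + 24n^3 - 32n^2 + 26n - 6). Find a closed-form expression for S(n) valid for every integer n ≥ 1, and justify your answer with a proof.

S(n) = -n(2n^4 - n^3 + 2n^2 - 3n - 2)

We claim S(n) = -n(2n^4 - n^3 + 2n^2 - 3n - 2) for all n ≥ 1.
When n = 1: S(1) = 2, and the closed form gives 2. They agree.
Inductive step: suppose the statement holds for some r ≥ 1, so S(r) = r(-2r^4 + r^3 - 2r^2 + 3r + 2).
Then S(r+1) = S(r) + (-10r^4 - 16r^3 - 20r^2 - 6r + 2) = (r(-2r^4 + r^3 - 2r^2 + 3r + 2)) + (-10r^4 - 16r^3 - 20r^2 - 6r + 2).
Simplifying, S(r+1) = -(r + 1)(2r^4 + 7r^3 + 11r^2 + 6r - 2) = -(r+1)(2(r+1)^4 - (r+1)^3 + 2(r+1)^2 - 3(r+1) - 2),
which is the closed form with n = r+1.
By induction, the statement is established for all n ≥ 1.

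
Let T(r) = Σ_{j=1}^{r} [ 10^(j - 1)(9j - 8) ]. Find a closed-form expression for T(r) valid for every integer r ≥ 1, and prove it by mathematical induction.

We claim T(r) = 10^r(r - 1) + 1 for all r ≥ 1.
Base case (r = 1): T(1) = 1, and the closed form gives 1. They agree.
For the inductive step, assume it holds for an arbitrary j ≥ 1, so T(j) = 10^j(j - 1) + 1.
Then T(j+1) = T(j) + (10^j(9j + 1)) = (10^j(j - 1) + 1) + (10^j(9j + 1)).
Simplifying, T(j+1) = 10^(j + 1)j + 1 = 10^(j+1)((j+1) - 1) + 1,
which is the closed form with r = j+1.
By induction, the statement is established for all r ≥ 1.

T(r) = 10^r(r - 1) + 1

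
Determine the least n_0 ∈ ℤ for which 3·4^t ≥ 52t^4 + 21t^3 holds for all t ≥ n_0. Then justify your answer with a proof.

At t = 8: 196608 < 223744, so the inequality fails and n_0 ≥ 9. We prove 3·4^t ≥ 52t^4 + 21t^3 for all t ≥ 9.
Base case (t = 9): 3·4^t = 786432 and 52t^4 + 21t^3 = 356481, so 786432 ≥ 356481.
For the inductive step, assume it holds for an arbitrary p ≥ 9, so 3·4^p ≥ 52p^4 + 21p^3.
Then 3·4^(p + 1) = 4·(3·4^p) ≥ 4·(52p^4 + 21p^3).
Also, for p ≥ 9 we have 4·(52p^4 + 21p^3) ≥ 52(p+1)^4 + 21(p+1)^3, since 4·(52p^4 + 21p^3) − (52(p+1)^4 + 21(p+1)^3) = 156p^4 - 145p^3 - 375p^2 - 271p - 73, which is nonnegative for all p ≥ 9.
Combining, 3·4^(p + 1) ≥ 52(p+1)^4 + 21(p+1)^3.
This completes the induction.
Hence the smallest such n_0 is 9.

n_0 = 9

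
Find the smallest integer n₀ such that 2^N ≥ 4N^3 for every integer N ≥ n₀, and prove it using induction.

At N = 13: 8192 < 8788, so the inequality fails and n₀ ≥ 14. We prove 2^N ≥ 4N^3 for all N ≥ 14.
When N = 14: 2^N = 16384 and 4N^3 = 10976, so 16384 ≥ 10976.
For the inductive step, assume it holds for an arbitrary p ≥ 14, so 2^p ≥ 4p^3.
Then 2^(p + 1) = 2·(2^p) ≥ 2·(4p^3).
Also, for p ≥ 14 we have 2·(4p^3) ≥ 4(p+1)^3, since 2 ≥ (1 + 1/p)^3 for all p ≥ 14.
Combining, 2^(p + 1) ≥ 4(p+1)^3.
This completes the induction.
Hence the smallest such n₀ is 14.

n₀ = 14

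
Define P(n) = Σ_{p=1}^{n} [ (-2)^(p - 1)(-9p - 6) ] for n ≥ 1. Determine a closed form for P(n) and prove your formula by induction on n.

We claim P(n) = 3(-2)^n(n + 1) - 3 for all n ≥ 1.
Base case (n = 1): P(1) = -15, and the closed form gives -15. They agree.
Inductive step: suppose the statement holds for some p ≥ 1, so P(p) = 3(-2)^p(p + 1) - 3.
Then P(p+1) = P(p) + ((-2)^p(-9p - 15)) = (3(-2)^p(p + 1) - 3) + ((-2)^p(-9p - 15)).
Simplifying, P(p+1) = -6(-2)^p·p - 12(-2)^p - 3 = 3(-2)^(p+1)((p+1) + 1) - 3,
which is the closed form with n = p+1.
By induction, the statement is established for all n ≥ 1.

P(n) = 3(-2)^n(n + 1) - 3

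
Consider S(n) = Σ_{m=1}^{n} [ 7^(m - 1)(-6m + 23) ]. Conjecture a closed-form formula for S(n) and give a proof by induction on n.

We claim S(n) = 7^n(-n + 4) - 4 for all n ≥ 1.
For the base case n = 1: S(1) = 17, and the closed form gives 17. They agree.
Inductive step: suppose the statement holds for some m ≥ 1, so S(m) = 7^m(-m + 4) - 4.
Then S(m+1) = S(m) + (7^m(-6m + 17)) = (7^m(-m + 4) - 4) + (7^m(-6m + 17)).
Simplifying, S(m+1) = -7·7^m·m + 21·7^m - 4 = 7^(m+1)(-(m+1) + 4) - 4,
which is the closed form with n = m+1.
This completes the induction.

S(n) = 7^n(-n + 4) - 4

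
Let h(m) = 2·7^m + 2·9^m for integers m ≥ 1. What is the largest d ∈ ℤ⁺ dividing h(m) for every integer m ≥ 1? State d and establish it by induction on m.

Computing the first values: h(1) = 32 and h(2) = 260; gcd(32, 260) = 4, so d ≤ 4.
We prove 4 | 2·7^m + 2·9^m for all m ≥ 1 by induction on m.
When m = 1: h(1) = 32 = 4·(8), so 4 | h(1).
Inductive step: suppose the statement holds for some r ≥ 1, i.e. 4 | h(r). Then
h(r+1) − 9·h(r) = (2·7^(r+1) + 2·9^(r+1)) − 9·(2·7^r + 2·9^r) = (2)·7^r·(7 − 9) = (-4)·7^r. Since 4 | h(r) by the inductive hypothesis, 4 | 9·h(r); and 4 | -4 since -4 = 4·-1. Therefore 4 | h(r+1).
By induction, the statement is established for all m ≥ 1.
Therefore the largest such d is 4.

d = 4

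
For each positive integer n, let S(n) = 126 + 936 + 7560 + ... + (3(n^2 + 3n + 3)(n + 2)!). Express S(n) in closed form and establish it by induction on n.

S(n) = (3n + 3)(n + 3)! - 18

We claim S(n) = (3n + 3)(n + 3)! - 18 for all n ≥ 1.
When n = 1: S(1) = 126, and the closed form gives 126. They agree.
Inductive step: assume the claim holds for n = m, so S(m) = (3m + 3)(m + 3)! - 18.
Then S(m+1) = S(m) + (3(m^2 + 5m + 7)(m + 3)!) = ((3m + 3)(m + 3)! - 18) + (3(m^2 + 5m + 7)(m + 3)!).
Simplifying, S(m+1) = (3(m+1) + 3)((m+1) + 3)! - 18,
which is the closed form with n = m+1.
By induction, the statement is established for all n ≥ 1.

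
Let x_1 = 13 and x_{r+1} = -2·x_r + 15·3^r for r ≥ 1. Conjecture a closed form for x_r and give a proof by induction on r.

Computing the first terms: x_1 = 13, x_2 = 19, x_3 = 97. This suggests x_r = (-2)^(r + 1) + 3^(r + 1).
For the base case r = 1: the formula gives 13 = 13 = x_1.
Inductive step: suppose the statement holds for some m ≥ 1, so x_m = (-2)^(m + 1) + 3^(m + 1).
Then x_{m+1} = -2·x_m + 15·3^m = -2·((-2)^(m + 1) + 3^(m + 1)) + 15·3^m = (-2)^(m + 2) + 3^(m + 2) = (-2)^((m+1) + 1) + 3^((m+1) + 1),
which is the claimed formula at r = m+1.
This completes the induction.

x_r = (-2)^(r + 1) + 3^(r + 1)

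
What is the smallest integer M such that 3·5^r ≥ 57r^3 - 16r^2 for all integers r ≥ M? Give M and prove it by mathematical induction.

M = 5

At r = 4: 1875 < 3392, so the inequality fails and M ≥ 5. We prove 3·5^r ≥ 57r^3 - 16r^2 for all r ≥ 5.
When r = 5: 3·5^r = 9375 and 57r^3 - 16r^2 = 6725, so 9375 ≥ 6725.
Suppose the result is true for r = k, so 3·5^k ≥ 57k^3 - 16k^2.
Then 3·5^(k + 1) = 5·(3·5^k) ≥ 5·(57k^3 - 16k^2).
Also, for k ≥ 5 we have 5·(57k^3 - 16k^2) ≥ 57(k+1)^3 - 16(k+1)^2, since 5·(57k^3 - 16k^2) − (57(k+1)^3 - 16(k+1)^2) = 228k^3 - 235k^2 - 139k - 41, which is nonnegative for all k ≥ 5.
Combining, 3·5^(k + 1) ≥ 57(k+1)^3 - 16(k+1)^2.
By the principle of mathematical induction, the result holds for all r ≥ 5.
Hence the smallest such M is 5.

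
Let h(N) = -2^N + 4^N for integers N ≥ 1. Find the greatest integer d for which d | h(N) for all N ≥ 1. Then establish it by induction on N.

d = 2

Computing the first values: h(1) = 2 and h(2) = 12; gcd(2, 12) = 2, so d ≤ 2.
We prove 2 | -2^N + 4^N for all N ≥ 1 by induction on N.
Base case (N = 1): h(1) = 2 = 2·(1), so 2 | h(1).
Inductive step: suppose the statement holds for some j ≥ 1, i.e. 2 | h(j). Then
4^{j+1} − 2^{j+1} = 4·4^j − 2·2^j = 4·(4^j − 2^j) + (2)·2^j. The first term is divisible by 2 by the inductive hypothesis, and the second term (2)·2^j is divisible by 2 since 2 | 2. Hence 2 | h(j+1).
This completes the induction.
Therefore the largest such d is 2.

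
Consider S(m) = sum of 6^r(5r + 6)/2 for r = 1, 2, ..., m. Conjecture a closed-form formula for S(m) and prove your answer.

We claim S(m) = 3·6^m(m + 1) - 3 for all m ≥ 1.
Base step (m = 1): S(1) = 33, and the closed form gives 33. They agree.
Inductive step: assume the claim holds for m = r, so S(r) = 3·6^r(r + 1) - 3.
Then S(r+1) = S(r) + (6^r(15r + 33)) = (3·6^r(r + 1) - 3) + (6^r(15r + 33)).
Simplifying, S(r+1) = 18·6^r·r + 36·6^r - 3 = 3·6^(r+1)((r+1) + 1) - 3,
which is the closed form with m = r+1.
By the principle of mathematical induction, the result holds for all m ≥ 1.

S(m) = 3·6^m(m + 1) - 3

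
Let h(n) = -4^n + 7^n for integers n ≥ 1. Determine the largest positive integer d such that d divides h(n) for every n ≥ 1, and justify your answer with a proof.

Computing the first values: h(1) = 3 and h(2) = 33; gcd(3, 33) = 3, so d ≤ 3.
We prove 3 | -4^n + 7^n for all n ≥ 1 by induction on n.
When n = 1: h(1) = 3 = 3·(1), so 3 | h(1).
Suppose the result is true for n = r, i.e. 3 | h(r). Then
7^{r+1} − 4^{r+1} = 7·7^r − 4·4^r = 7·(7^r − 4^r) + (3)·4^r. The first term is divisible by 3 by the inductive hypothesis, and the second term (3)·4^r is divisible by 3 since 3 | 3. Hence 3 | h(r+1).
This completes the induction.
Therefore the largest such d is 3.

d = 3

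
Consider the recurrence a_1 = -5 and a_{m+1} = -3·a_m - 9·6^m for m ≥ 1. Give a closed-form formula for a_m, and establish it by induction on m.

a_m = (-3)^(m - 1) - 6^m

Computing the first terms: a_1 = -5, a_2 = -39, a_3 = -207. This suggests a_m = (-3)^(m - 1) - 6^m.
When m = 1: the formula gives -5 = -5 = a_1.
Inductive step: assume the claim holds for m = k, so a_k = (-3)^(k - 1) - 6^k.
Then a_{k+1} = -3·a_k - 9·6^k = -3·((-3)^(k - 1) - 6^k) - 9·6^k = (-3)^k - 6^(k + 1) = (-3)^((k+1) - 1) - 6^(k+1),
which is the claimed formula at m = k+1.
By the principle of mathematical induction, the result holds for all m ≥ 1.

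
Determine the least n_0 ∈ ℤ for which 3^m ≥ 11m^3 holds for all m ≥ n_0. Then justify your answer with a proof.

At m = 7: 2187 < 3773, so the inequality fails and n_0 ≥ 8. We prove 3^m ≥ 11m^3 for all m ≥ 8.
When m = 8: 3^m = 6561 and 11m^3 = 5632, so 6561 ≥ 5632.
Inductive step: assume the claim holds for m = k, so 3^k ≥ 11k^3.
Then 3^(k + 1) = 3·(3^k) ≥ 3·(11k^3).
Also, for k ≥ 8 we have 3·(11k^3) ≥ 11(k+1)^3, since 3 ≥ (1 + 1/k)^3 for all k ≥ 8.
Combining, 3^(k + 1) ≥ 11(k+1)^3.
This completes the induction.
Hence the smallest such n_0 is 8.

n_0 = 8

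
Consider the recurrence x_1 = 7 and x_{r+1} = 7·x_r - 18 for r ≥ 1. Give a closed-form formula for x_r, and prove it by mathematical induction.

Computing the first terms: x_1 = 7, x_2 = 31, x_3 = 199. This suggests x_r = 4·7^(r - 1) + 3.
Base case (r = 1): the formula gives 7 = 7 = x_1.
Inductive step: assume the claim holds for r = p, so x_p = 4·7^(p - 1) + 3.
Then x_{p+1} = 7·x_p - 18 = 7·(4·7^(p - 1) + 3) - 18 = 4·7^p + 3 = 4·7^((p+1) - 1) + 3,
which is the claimed formula at r = p+1.
This completes the induction.

x_r = 4·7^(r - 1) + 3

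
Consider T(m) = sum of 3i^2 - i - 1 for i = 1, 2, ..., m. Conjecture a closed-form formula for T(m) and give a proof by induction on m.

We claim T(m) = m(m^2 + m - 1) for all m ≥ 1.
Base step (m = 1): T(1) = 1, and the closed form gives 1. They agree.
Suppose the result is true for m = i, so T(i) = i(i^2 + i - 1).
Then T(i+1) = T(i) + (-i + 3(i + 1)^2 - 2) = (i(i^2 + i - 1)) + (-i + 3(i + 1)^2 - 2).
Simplifying, T(i+1) = (i + 1)(i^2 + 3i + 1) = (i+1)((i+1)^2 + (i+1) - 1),
which is the closed form with m = i+1.
By induction, the statement is established for all m ≥ 1.

T(m) = m(m^2 + m - 1)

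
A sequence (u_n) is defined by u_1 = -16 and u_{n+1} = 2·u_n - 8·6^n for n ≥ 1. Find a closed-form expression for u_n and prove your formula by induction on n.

Computing the first terms: u_1 = -16, u_2 = -80, u_3 = -448. This suggests u_n = -2^(n + 1) - 2·6^n.
Base case (n = 1): the formula gives -16 = -16 = u_1.
Inductive step: assume the claim holds for n = k, so u_k = -2^(k + 1) - 2·6^k.
Then u_{k+1} = 2·u_k - 8·6^k = 2·(-2^(k + 1) - 2·6^k) - 8·6^k = -2^(k + 2) - 2·6^(k + 1) = -2^((k+1) + 1) - 2·6^(k+1),
which is the claimed formula at n = k+1.
This completes the induction.

u_n = -2^(n + 1) - 2·6^n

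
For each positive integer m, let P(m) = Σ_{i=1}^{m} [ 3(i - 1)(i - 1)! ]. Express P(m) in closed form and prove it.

We claim P(m) = 3m! - 3 for all m ≥ 1.
Base case (m = 1): P(1) = 0, and the closed form gives 0. They agree.
Suppose the result is true for m = i, so P(i) = 3i! - 3.
Then P(i+1) = P(i) + (3i·i!) = (3i! - 3) + (3i·i!).
Simplifying, P(i+1) = 3(i+1)! - 3,
which is the closed form with m = i+1.
This completes the induction.

P(m) = 3m! - 3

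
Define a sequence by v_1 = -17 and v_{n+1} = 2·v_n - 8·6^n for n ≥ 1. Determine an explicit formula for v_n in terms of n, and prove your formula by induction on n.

Computing the first terms: v_1 = -17, v_2 = -82, v_3 = -452. This suggests v_n = -5·2^(n - 1) - 2·6^n.
When n = 1: the formula gives -17 = -17 = v_1.
Suppose the result is true for n = p, so v_p = -5·2^(p - 1) - 2·6^p.
Then v_{p+1} = 2·v_p - 8·6^p = 2·(-5·2^(p - 1) - 2·6^p) - 8·6^p = -5·2^p - 2·6^(p + 1) = -5·2^((p+1) - 1) - 2·6^(p+1),
which is the claimed formula at n = p+1.
By induction, the statement is established for all n ≥ 1.

v_n = -5·2^(n - 1) - 2·6^n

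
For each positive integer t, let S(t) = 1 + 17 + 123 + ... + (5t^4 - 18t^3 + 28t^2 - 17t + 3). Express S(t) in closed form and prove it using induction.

S(t) = t(t^4 - 2t^3 + 2t^2 + t - 1)

We claim S(t) = t(t^4 - 2t^3 + 2t^2 + t - 1) for all t ≥ 1.
Base case (t = 1): S(1) = 1, and the closed form gives 1. They agree.
Suppose the result is true for t = r, so S(r) = r(r^4 - 2r^3 + 2r^2 + r - 1).
Then S(r+1) = S(r) + (5r^4 + 2r^3 + 4r^2 + 5r + 1) = (r(r^4 - 2r^3 + 2r^2 + r - 1)) + (5r^4 + 2r^3 + 4r^2 + 5r + 1).
Simplifying, S(r+1) = (r + 1)(r^4 + 2r^3 + 2r^2 + 3r + 1) = (r+1)((r+1)^4 - 2(r+1)^3 + 2(r+1)^2 + (r+1) - 1),
which is the closed form with t = r+1.
By the principle of mathematical induction, the result holds for all t ≥ 1.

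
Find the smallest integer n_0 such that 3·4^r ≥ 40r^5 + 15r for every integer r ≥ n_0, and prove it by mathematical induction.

n_0 = 11

At r = 10: 3145728 < 4000150, so the inequality fails and n_0 ≥ 11. We prove 3·4^r ≥ 40r^5 + 15r for all r ≥ 11.
Base step (r = 11): 3·4^r = 12582912 and 40r^5 + 15r = 6442205, so 12582912 ≥ 6442205.
Inductive step: assume the claim holds for r = k, so 3·4^k ≥ 40k^5 + 15k.
Then 3·4^(k + 1) = 4·(3·4^k) ≥ 4·(40k^5 + 15k).
Also, for k ≥ 11 we have 4·(40k^5 + 15k) ≥ 40(k+1)^5 + 15(k+1), since 4·(40k^5 + 15k) − (40(k+1)^5 + 15(k+1)) = 120k^5 - 200k^4 - 400k^3 - 400k^2 - 155k - 55, which is nonnegative for all k ≥ 11.
Combining, 3·4^(k + 1) ≥ 40(k+1)^5 + 15(k+1).
By the principle of mathematical induction, the result holds for all r ≥ 11.
Hence the smallest such n_0 is 11.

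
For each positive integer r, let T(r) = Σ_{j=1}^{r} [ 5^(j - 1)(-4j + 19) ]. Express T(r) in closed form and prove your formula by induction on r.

We claim T(r) = 5^r(-r + 5) - 5 for all r ≥ 1.
When r = 1: T(1) = 15, and the closed form gives 15. They agree.
Inductive step: suppose the statement holds for some j ≥ 1, so T(j) = 5^j(-j + 5) - 5.
Then T(j+1) = T(j) + (5^j(-4j + 15)) = (5^j(-j + 5) - 5) + (5^j(-4j + 15)).
Simplifying, T(j+1) = -5·5^j·j + 20·5^j - 5 = 5^(j+1)(-(j+1) + 5) - 5,
which is the closed form with r = j+1.
By the principle of mathematical induction, the result holds for all r ≥ 1.

T(r) = 5^r(-r + 5) - 5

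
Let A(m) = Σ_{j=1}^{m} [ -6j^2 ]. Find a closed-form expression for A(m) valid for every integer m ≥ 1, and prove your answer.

We claim A(m) = -m(m + 1)(2m + 1) for all m ≥ 1.
Base step (m = 1): A(1) = -6, and the closed form gives -6. They agree.
For the inductive step, assume it holds for an arbitrary j ≥ 1, so A(j) = j(-2j^2 - 3j - 1).
Then A(j+1) = A(j) + (-6(j + 1)^2) = (j(-2j^2 - 3j - 1)) + (-6(j + 1)^2).
Simplifying, A(j+1) = -(j + 1)(j + 2)(2j + 3) = -(j+1)((j+1) + 1)(2(j+1) + 1),
which is the closed form with m = j+1.
By induction, the statement is established for all m ≥ 1.

A(m) = -m(m + 1)(2m + 1)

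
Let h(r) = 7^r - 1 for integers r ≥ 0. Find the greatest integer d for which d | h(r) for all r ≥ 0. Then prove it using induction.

d = 6

Computing the first values: h(0) = 0 and h(1) = 6; gcd(0, 6) = 6, so d ≤ 6.
We prove 6 | 7^r - 1 for all r ≥ 0 by induction on r.
When r = 0: h(0) = 0 = 6·(0), so 6 | h(0).
Inductive step: suppose the statement holds for some k ≥ 0, i.e. 6 | h(k). Then
h(k+1) = 7^(k+1) - 1 = 7·(7^k - 1) + 6 = 7·h(k) + 6. The first term is divisible by 6 by the inductive hypothesis, and 6 is divisible by 6. Hence 6 | h(k+1).
This completes the induction.
Therefore the largest such d is 6.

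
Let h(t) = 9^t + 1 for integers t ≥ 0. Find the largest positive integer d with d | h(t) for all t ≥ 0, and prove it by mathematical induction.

Computing the first values: h(0) = 2 and h(1) = 10; gcd(2, 10) = 2, so d ≤ 2.
We prove 2 | 9^t + 1 for all t ≥ 0 by induction on t.
Base step (t = 0): h(0) = 2 = 2·(1), so 2 | h(0).
Inductive step: suppose the statement holds for some r ≥ 0, i.e. 2 | h(r). Then
h(r+1) = 9^(r+1) + 1 = 9·(9^r + 1) - 8 = 9·h(r) - 8. The first term is divisible by 2 by the inductive hypothesis, and -8 is divisible by 2. Hence 2 | h(r+1).
Hence, by induction on t, the claim holds for every t ≥ 0.
Therefore the largest such d is 2.

d = 2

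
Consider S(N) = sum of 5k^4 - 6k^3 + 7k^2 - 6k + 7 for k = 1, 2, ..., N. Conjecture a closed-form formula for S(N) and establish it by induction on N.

S(N) = N(N^4 + N^3 + N^2 - N + 5)

We claim S(N) = N(N^4 + N^3 + N^2 - N + 5) for all N ≥ 1.
When N = 1: S(1) = 7, and the closed form gives 7. They agree.
Inductive step: suppose the statement holds for some k ≥ 1, so S(k) = k(k^4 + k^3 + k^2 - k + 5).
Then S(k+1) = S(k) + (5k^4 + 14k^3 + 19k^2 + 10k + 7) = (k(k^4 + k^3 + k^2 - k + 5)) + (5k^4 + 14k^3 + 19k^2 + 10k + 7).
Simplifying, S(k+1) = (k + 1)(k^4 + 5k^3 + 10k^2 + 8k + 7) = (k+1)((k+1)^4 + (k+1)^3 + (k+1)^2 - (k+1) + 5),
which is the closed form with N = k+1.
By the principle of mathematical induction, the result holds for all N ≥ 1.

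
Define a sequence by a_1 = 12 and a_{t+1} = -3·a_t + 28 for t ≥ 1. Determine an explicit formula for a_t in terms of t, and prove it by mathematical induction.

Computing the first terms: a_1 = 12, a_2 = -8, a_3 = 52. This suggests a_t = 5(-3)^(t - 1) + 7.
Base step (t = 1): the formula gives 12 = 12 = a_1.
Suppose the result is true for t = i, so a_i = 5(-3)^(i - 1) + 7.
Then a_{i+1} = -3·a_i + 28 = -3·(5(-3)^(i - 1) + 7) + 28 = 5(-3)^i + 7 = 5(-3)^((i+1) - 1) + 7,
which is the claimed formula at t = i+1.
This completes the induction.

a_t = 5(-3)^(t - 1) + 7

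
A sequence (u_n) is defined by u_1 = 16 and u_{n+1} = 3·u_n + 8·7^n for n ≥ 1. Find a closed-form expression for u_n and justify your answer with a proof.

Computing the first terms: u_1 = 16, u_2 = 104, u_3 = 704. This suggests u_n = 2·3^(n - 1) + 2·7^n.
When n = 1: the formula gives 16 = 16 = u_1.
Inductive step: suppose the statement holds for some i ≥ 1, so u_i = 2·3^(i - 1) + 2·7^i.
Then u_{i+1} = 3·u_i + 8·7^i = 3·(2·3^(i - 1) + 2·7^i) + 8·7^i = 2·3^i + 2·7^(i + 1) = 2·3^((i+1) - 1) + 2·7^(i+1),
which is the claimed formula at n = i+1.
This completes the induction.

u_n = 2·3^(n - 1) + 2·7^n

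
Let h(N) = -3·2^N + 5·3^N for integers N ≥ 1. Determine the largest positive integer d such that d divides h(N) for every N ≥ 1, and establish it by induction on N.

d = 3

Computing the first values: h(1) = 9 and h(2) = 33; gcd(9, 33) = 3, so d ≤ 3.
We prove 3 | -3·2^N + 5·3^N for all N ≥ 1 by induction on N.
Base step (N = 1): h(1) = 9 = 3·(3), so 3 | h(1).
Inductive step: assume the claim holds for N = j, i.e. 3 | h(j). Then
h(j+1) − 3·h(j) = (-3·2^(j+1) + 5·3^(j+1)) − 3·(-3·2^j + 5·3^j) = (-3)·2^j·(2 − 3) = (3)·2^j. Since 3 | h(j) by the inductive hypothesis, 3 | 3·h(j); and 3 | 3 since 3 = 3·1. Therefore 3 | h(j+1).
This completes the induction.
Therefore the largest such d is 3.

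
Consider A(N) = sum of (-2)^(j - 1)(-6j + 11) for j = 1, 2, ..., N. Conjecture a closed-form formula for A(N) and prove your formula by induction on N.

We claim A(N) = (-2)^N(2N - 3) + 3 for all N ≥ 1.
For the base case N = 1: A(1) = 5, and the closed form gives 5. They agree.
For the inductive step, assume it holds for an arbitrary j ≥ 1, so A(j) = (-2)^j(2j - 3) + 3.
Then A(j+1) = A(j) + ((-2)^j(-6j + 5)) = ((-2)^j(2j - 3) + 3) + ((-2)^j(-6j + 5)).
Simplifying, A(j+1) = -(-2)^(j + 1) - (-2)^(j + 2)j + 3 = (-2)^(j+1)(2(j+1) - 3) + 3,
which is the closed form with N = j+1.
By the principle of mathematical induction, the result holds for all N ≥ 1.

A(N) = (-2)^N(2N - 3) + 3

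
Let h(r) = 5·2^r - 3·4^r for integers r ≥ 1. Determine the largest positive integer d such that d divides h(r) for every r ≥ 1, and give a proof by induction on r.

d = 2

Computing the first values: h(1) = -2 and h(2) = -28; gcd(-2, -28) = 2, so d ≤ 2.
We prove 2 | 5·2^r - 3·4^r for all r ≥ 1 by induction on r.
When r = 1: h(1) = -2 = 2·(-1), so 2 | h(1).
Inductive step: suppose the statement holds for some p ≥ 1, i.e. 2 | h(p). Then
h(p+1) − 4·h(p) = (5·2^(p+1) - 3·4^(p+1)) − 4·(5·2^p - 3·4^p) = (5)·2^p·(2 − 4) = (-10)·2^p. Since 2 | h(p) by the inductive hypothesis, 2 | 4·h(p); and 2 | -10 since -10 = 2·-5. Therefore 2 | h(p+1).
Hence, by induction on r, the claim holds for every r ≥ 1.
Therefore the largest such d is 2.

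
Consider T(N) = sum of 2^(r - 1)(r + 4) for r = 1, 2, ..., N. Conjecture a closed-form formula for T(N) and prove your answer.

We claim T(N) = 2^N(N + 3) - 3 for all N ≥ 1.
Base step (N = 1): T(1) = 5, and the closed form gives 5. They agree.
Suppose the result is true for N = r, so T(r) = 2^r(r + 3) - 3.
Then T(r+1) = T(r) + (2^r(r + 5)) = (2^r(r + 3) - 3) + (2^r(r + 5)).
Simplifying, T(r+1) = 2^(r + 1)r + 2^(r + 3) - 3 = 2^(r+1)((r+1) + 3) - 3,
which is the closed form with N = r+1.
By the principle of mathematical induction, the result holds for all N ≥ 1.

T(N) = 2^N(N + 3) - 3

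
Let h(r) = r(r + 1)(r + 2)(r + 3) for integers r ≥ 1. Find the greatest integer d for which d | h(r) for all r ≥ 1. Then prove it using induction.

d = 24

Computing the first values: h(1) = 24 and h(2) = 120; gcd(24, 120) = 24, so d ≤ 24.
We prove 24 | r(r + 1)(r + 2)(r + 3) for all r ≥ 1 by induction on r.
When r = 1: h(1) = 24 = 24·(1), so 24 | h(1).
Inductive step: assume the claim holds for r = m, i.e. 24 | h(m). Then
h(m+1) − h(m) = (m+1)·(m+2)·(m+3)·(m+4) − m·(m+1)·(m+2)·(m+3) = (m+1)·(m+2)·(m+3)·[(m+4) − m] = 4·(m+1)·(m+2)·(m+3). The product of 3 consecutive integers is divisible by (3)! = 6, so h(m+1) − h(m) is divisible by 4·6 = 24. By the inductive hypothesis 24 | h(m), hence 24 | h(m+1).
Hence, by induction on r, the claim holds for every r ≥ 1.
Therefore the largest such d is 24.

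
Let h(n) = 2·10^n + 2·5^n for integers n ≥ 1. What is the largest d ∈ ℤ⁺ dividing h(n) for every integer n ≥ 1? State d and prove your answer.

Computing the first values: h(1) = 30 and h(2) = 250; gcd(30, 250) = 10, so d ≤ 10.
We prove 10 | 2·10^n + 2·5^n for all n ≥ 1 by induction on n.
For the base case n = 1: h(1) = 30 = 10·(3), so 10 | h(1).
For the inductive step, assume it holds for an arbitrary k ≥ 1, i.e. 10 | h(k). Then
h(k+1) − 10·h(k) = (2·10^(k+1) + 2·5^(k+1)) − 10·(2·10^k + 2·5^k) = (2)·5^k·(5 − 10) = (-10)·5^k. Since 10 | h(k) by the inductive hypothesis, 10 | 10·h(k); and 10 | -10 since -10 = 10·-1. Therefore 10 | h(k+1).
This completes the induction.
Therefore the largest such d is 10.

d = 10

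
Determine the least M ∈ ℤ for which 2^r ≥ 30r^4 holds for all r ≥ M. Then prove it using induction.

At r = 23: 8388608 < 8395230, so the inequality fails and M ≥ 24. We prove 2^r ≥ 30r^4 for all r ≥ 24.
When r = 24: 2^r = 16777216 and 30r^4 = 9953280, so 16777216 ≥ 9953280.
For the inductive step, assume it holds for an arbitrary p ≥ 24, so 2^p ≥ 30p^4.
Then 2^(p + 1) = 2·(2^p) ≥ 2·(30p^4).
Also, for p ≥ 24 we have 2·(30p^4) ≥ 30(p+1)^4, since 2 ≥ (1 + 1/p)^4 for all p ≥ 24.
Combining, 2^(p + 1) ≥ 30(p+1)^4.
Hence, by induction on r, the claim holds for every r ≥ 24.
Hence the smallest such M is 24.

M = 24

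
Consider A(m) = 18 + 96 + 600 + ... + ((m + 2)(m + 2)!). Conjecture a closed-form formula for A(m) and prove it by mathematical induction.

A(m) = (m + 3)! - 6

We claim A(m) = (m + 3)! - 6 for all m ≥ 1.
For the base case m = 1: A(1) = 18, and the closed form gives 18. They agree.
For the inductive step, assume it holds for an arbitrary p ≥ 1, so A(p) = (p + 3)! - 6.
Then A(p+1) = A(p) + ((p + 3)(p + 3)!) = ((p + 3)! - 6) + ((p + 3)(p + 3)!).
Simplifying, A(p+1) = ((p+1) + 3)! - 6,
which is the closed form with m = p+1.
This completes the induction.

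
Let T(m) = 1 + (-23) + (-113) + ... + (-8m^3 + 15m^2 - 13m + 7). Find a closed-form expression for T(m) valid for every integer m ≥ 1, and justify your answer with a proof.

T(m) = -m(2m^3 - m^2 + m - 3)

We claim T(m) = -m(2m^3 - m^2 + m - 3) for all m ≥ 1.
Base step (m = 1): T(1) = 1, and the closed form gives 1. They agree.
For the inductive step, assume it holds for an arbitrary j ≥ 1, so T(j) = j(-2j^3 + j^2 - j + 3).
Then T(j+1) = T(j) + (-8j^3 - 9j^2 - 7j + 1) = (j(-2j^3 + j^2 - j + 3)) + (-8j^3 - 9j^2 - 7j + 1).
Simplifying, T(j+1) = -(j + 1)(2j^3 + 5j^2 + 5j - 1) = -(j+1)(2(j+1)^3 - (j+1)^2 + (j+1) - 3),
which is the closed form with m = j+1.
This completes the induction.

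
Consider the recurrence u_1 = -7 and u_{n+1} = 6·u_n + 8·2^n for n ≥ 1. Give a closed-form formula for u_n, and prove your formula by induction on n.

Computing the first terms: u_1 = -7, u_2 = -26, u_3 = -124. This suggests u_n = -2^(n + 1) - 3·6^(n - 1).
When n = 1: the formula gives -7 = -7 = u_1.
Inductive step: suppose the statement holds for some j ≥ 1, so u_j = -2^(j + 1) - 3·6^(j - 1).
Then u_{j+1} = 6·u_j + 8·2^j = 6·(-2^(j + 1) - 3·6^(j - 1)) + 8·2^j = -2^(j + 2) - 3·6^j = -2^((j+1) + 1) - 3·6^((j+1) - 1),
which is the claimed formula at n = j+1.
By the principle of mathematical induction, the result holds for all n ≥ 1.

u_n = -2^(n + 1) - 3·6^(n - 1)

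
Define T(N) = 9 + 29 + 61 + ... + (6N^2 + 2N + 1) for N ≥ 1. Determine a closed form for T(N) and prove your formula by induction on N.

We claim T(N) = N(2N^2 + 4N + 3) for all N ≥ 1.
Base step (N = 1): T(1) = 9, and the closed form gives 9. They agree.
For the inductive step, assume it holds for an arbitrary p ≥ 1, so T(p) = p(2p^2 + 4p + 3).
Then T(p+1) = T(p) + (6p^2 + 14p + 9) = (p(2p^2 + 4p + 3)) + (6p^2 + 14p + 9).
Simplifying, T(p+1) = (p + 1)(2p^2 + 8p + 9) = (p+1)(2(p+1)^2 + 4(p+1) + 3),
which is the closed form with N = p+1.
Hence, by induction on N, the claim holds for every N ≥ 1.

T(N) = N(2N^2 + 4N + 3)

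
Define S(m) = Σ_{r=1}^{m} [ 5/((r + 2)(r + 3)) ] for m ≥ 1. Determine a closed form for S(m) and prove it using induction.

S(m) = 5m/(3(m + 3))

We claim S(m) = 5m/(3(m + 3)) for all m ≥ 1.
Base case (m = 1): S(1) = 5/12, and the closed form gives 5/12. They agree.
Suppose the result is true for m = r, so S(r) = 5r/(3(r + 3)).
Then S(r+1) = S(r) + (5/((r + 3)(r + 4))) = (5r/(3(r + 3))) + (5/((r + 3)(r + 4))).
Simplifying, S(r+1) = 5(r + 1)/(3(r + 4)) = 5(r+1)/(3((r+1) + 3)),
which is the closed form with m = r+1.
Hence, by induction on m, the claim holds for every m ≥ 1.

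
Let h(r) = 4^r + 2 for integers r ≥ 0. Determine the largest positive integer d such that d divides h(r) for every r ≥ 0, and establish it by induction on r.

d = 3

Computing the first values: h(0) = 3 and h(1) = 6; gcd(3, 6) = 3, so d ≤ 3.
We prove 3 | 4^r + 2 for all r ≥ 0 by induction on r.
When r = 0: h(0) = 3 = 3·(1), so 3 | h(0).
For the inductive step, assume it holds for an arbitrary k ≥ 0, i.e. 3 | h(k). Then
h(k+1) = 4^(k+1) + 2 = 4·(4^k + 2) - 6 = 4·h(k) - 6. The first term is divisible by 3 by the inductive hypothesis, and -6 is divisible by 3. Hence 3 | h(k+1).
Hence, by induction on r, the claim holds for every r ≥ 0.
Therefore the largest such d is 3.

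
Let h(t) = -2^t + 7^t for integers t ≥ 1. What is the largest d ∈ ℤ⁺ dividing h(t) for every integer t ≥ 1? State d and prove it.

Computing the first values: h(1) = 5 and h(2) = 45; gcd(5, 45) = 5, so d ≤ 5.
We prove 5 | -2^t + 7^t for all t ≥ 1 by induction on t.
Base step (t = 1): h(1) = 5 = 5·(1), so 5 | h(1).
For the inductive step, assume it holds for an arbitrary i ≥ 1, i.e. 5 | h(i). Then
7^{i+1} − 2^{i+1} = 7·7^i − 2·2^i = 7·(7^i − 2^i) + (5)·2^i. The first term is divisible by 5 by the inductive hypothesis, and the second term (5)·2^i is divisible by 5 since 5 | 5. Hence 5 | h(i+1).
By induction, the statement is established for all t ≥ 1.
Therefore the largest such d is 5.

d = 5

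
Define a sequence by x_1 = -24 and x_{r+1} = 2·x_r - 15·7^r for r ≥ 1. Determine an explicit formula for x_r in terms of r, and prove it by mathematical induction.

Computing the first terms: x_1 = -24, x_2 = -153, x_3 = -1041. This suggests x_r = -3·2^(r - 1) - 3·7^r.
Base case (r = 1): the formula gives -24 = -24 = x_1.
For the inductive step, assume it holds for an arbitrary p ≥ 1, so x_p = -3·2^(p - 1) - 3·7^p.
Then x_{p+1} = 2·x_p - 15·7^p = 2·(-3·2^(p - 1) - 3·7^p) - 15·7^p = -3·2^p - 3·7^(p + 1) = -3·2^((p+1) - 1) - 3·7^(p+1),
which is the claimed formula at r = p+1.
By induction, the statement is established for all r ≥ 1.

x_r = -3·2^(r - 1) - 3·7^r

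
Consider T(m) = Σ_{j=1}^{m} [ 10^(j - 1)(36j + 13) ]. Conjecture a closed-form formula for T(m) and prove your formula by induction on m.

We claim T(m) = 10^m(4m + 1) - 1 for all m ≥ 1.
When m = 1: T(1) = 49, and the closed form gives 49. They agree.
Inductive step: assume the claim holds for m = j, so T(j) = 10^j(4j + 1) - 1.
Then T(j+1) = T(j) + (10^j(36j + 49)) = (10^j(4j + 1) - 1) + (10^j(36j + 49)).
Simplifying, T(j+1) = 40·10^j·j + 50·10^j - 1 = 10^(j+1)(4(j+1) + 1) - 1,
which is the closed form with m = j+1.
Hence, by induction on m, the claim holds for every m ≥ 1.

T(m) = 10^m(4m + 1) - 1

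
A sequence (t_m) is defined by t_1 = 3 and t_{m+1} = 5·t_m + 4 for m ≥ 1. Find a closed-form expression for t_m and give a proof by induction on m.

Computing the first terms: t_1 = 3, t_2 = 19, t_3 = 99. This suggests t_m = 4·5^(m - 1) - 1.
For the base case m = 1: the formula gives 3 = 3 = t_1.
Suppose the result is true for m = j, so t_j = 4·5^(j - 1) - 1.
Then t_{j+1} = 5·t_j + 4 = 5·(4·5^(j - 1) - 1) + 4 = 4·5^j - 1 = 4·5^((j+1) - 1) - 1,
which is the claimed formula at m = j+1.
By induction, the statement is established for all m ≥ 1.

t_m = 4·5^(m - 1) - 1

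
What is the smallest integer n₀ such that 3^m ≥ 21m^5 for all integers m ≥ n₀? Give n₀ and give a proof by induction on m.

At m = 15: 14348907 < 15946875, so the inequality fails and n₀ ≥ 16. We prove 3^m ≥ 21m^5 for all m ≥ 16.
Base case (m = 16): 3^m = 43046721 and 21m^5 = 22020096, so 43046721 ≥ 22020096.
Inductive step: assume the claim holds for m = j, so 3^j ≥ 21j^5.
Then 3^(j + 1) = 3·(3^j) ≥ 3·(21j^5).
Also, for j ≥ 16 we have 3·(21j^5) ≥ 21(j+1)^5, since 3 ≥ (1 + 1/j)^5 for all j ≥ 16.
Combining, 3^(j + 1) ≥ 21(j+1)^5.
Hence, by induction on m, the claim holds for every m ≥ 16.
Hence the smallest such n₀ is 16.

n₀ = 16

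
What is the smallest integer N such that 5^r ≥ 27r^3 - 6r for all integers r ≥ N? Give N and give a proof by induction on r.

At r = 5: 3125 < 3345, so the inequality fails and N ≥ 6. We prove 5^r ≥ 27r^3 - 6r for all r ≥ 6.
Base case (r = 6): 5^r = 15625 and 27r^3 - 6r = 5796, so 15625 ≥ 5796.
Inductive step: assume the claim holds for r = j, so 5^j ≥ 27j^3 - 6j.
Then 5^(j + 1) = 5·(5^j) ≥ 5·(27j^3 - 6j).
Also, for j ≥ 6 we have 5·(27j^3 - 6j) ≥ 27(j+1)^3 - 6(j+1), since 5·(27j^3 - 6j) − (27(j+1)^3 - 6(j+1)) = 108j^3 - 81j^2 - 105j - 21, which is nonnegative for all j ≥ 6.
Combining, 5^(j + 1) ≥ 27(j+1)^3 - 6(j+1).
By induction, the statement is established for all r ≥ 6.
Hence the smallest such N is 6.

N = 6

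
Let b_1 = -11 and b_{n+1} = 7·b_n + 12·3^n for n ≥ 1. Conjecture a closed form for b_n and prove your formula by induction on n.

Computing the first terms: b_1 = -11, b_2 = -41, b_3 = -179. This suggests b_n = -3^(n + 1) - 2·7^(n - 1).
For the base case n = 1: the formula gives -11 = -11 = b_1.
Inductive step: assume the claim holds for n = k, so b_k = -3^(k + 1) - 2·7^(k - 1).
Then b_{k+1} = 7·b_k + 12·3^k = 7·(-3^(k + 1) - 2·7^(k - 1)) + 12·3^k = -3^(k + 2) - 2·7^k = -3^((k+1) + 1) - 2·7^((k+1) - 1),
which is the claimed formula at n = k+1.
By induction, the statement is established for all n ≥ 1.

b_n = -3^(n + 1) - 2·7^(n - 1)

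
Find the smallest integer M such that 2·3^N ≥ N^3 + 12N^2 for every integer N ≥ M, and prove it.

M = 5

At N = 4: 162 < 256, so the inequality fails and M ≥ 5. We prove 2·3^N ≥ N^3 + 12N^2 for all N ≥ 5.
For the base case N = 5: 2·3^N = 486 and N^3 + 12N^2 = 425, so 486 ≥ 425.
Suppose the result is true for N = i, so 2·3^i ≥ i^3 + 12i^2.
Then 2·3^(i + 1) = 3·(2·3^i) ≥ 3·(i^3 + 12i^2).
Also, for i ≥ 5 we have 3·(i^3 + 12i^2) ≥ (i+1)^3 + 12(i+1)^2, since 3·(i^3 + 12i^2) − ((i+1)^3 + 12(i+1)^2) = 2i^3 + 21i^2 - 27i - 13, which is nonnegative for all i ≥ 5.
Combining, 2·3^(i + 1) ≥ (i+1)^3 + 12(i+1)^2.
Hence, by induction on N, the claim holds for every N ≥ 5.
Hence the smallest such M is 5.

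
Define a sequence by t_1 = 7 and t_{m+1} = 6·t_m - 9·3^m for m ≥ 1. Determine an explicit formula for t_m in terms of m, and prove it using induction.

Computing the first terms: t_1 = 7, t_2 = 15, t_3 = 9. This suggests t_m = 3^(m + 1) - 2·6^(m - 1).
Base step (m = 1): the formula gives 7 = 7 = t_1.
Suppose the result is true for m = p, so t_p = 3^(p + 1) - 2·6^(p - 1).
Then t_{p+1} = 6·t_p - 9·3^p = 6·(3^(p + 1) - 2·6^(p - 1)) - 9·3^p = 3^(p + 2) - 2·6^p = 3^((p+1) + 1) - 2·6^((p+1) - 1),
which is the claimed formula at m = p+1.
By induction, the statement is established for all m ≥ 1.

t_m = 3^(m + 1) - 2·6^(m - 1)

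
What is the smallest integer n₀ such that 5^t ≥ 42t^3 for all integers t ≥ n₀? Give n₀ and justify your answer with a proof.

At t = 5: 3125 < 5250, so the inequality fails and n₀ ≥ 6. We prove 5^t ≥ 42t^3 for all t ≥ 6.
Base step (t = 6): 5^t = 15625 and 42t^3 = 9072, so 15625 ≥ 9072.
Inductive step: suppose the statement holds for some j ≥ 6, so 5^j ≥ 42j^3.
Then 5^(j + 1) = 5·(5^j) ≥ 5·(42j^3).
Also, for j ≥ 6 we have 5·(42j^3) ≥ 42(j+1)^3, since 5 ≥ (1 + 1/j)^3 for all j ≥ 6.
Combining, 5^(j + 1) ≥ 42(j+1)^3.
Hence, by induction on t, the claim holds for every t ≥ 6.
Hence the smallest such n₀ is 6.

n₀ = 6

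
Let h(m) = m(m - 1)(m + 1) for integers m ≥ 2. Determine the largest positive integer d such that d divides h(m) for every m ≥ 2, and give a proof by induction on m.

Computing the first values: h(2) = 6 and h(3) = 24; gcd(6, 24) = 6, so d ≤ 6.
We prove 6 | m(m - 1)(m + 1) for all m ≥ 2 by induction on m.
Base case (m = 2): h(2) = 6 = 6·(1), so 6 | h(2).
For the inductive step, assume it holds for an arbitrary r ≥ 2, i.e. 6 | h(r). Then
h(r+1) − h(r) = r·(r+1)·(r+2) − (r-1)·r·(r+1) = r·(r+1)·[(r+2) − (r-1)] = 3·r·(r+1). The product of 2 consecutive integers is divisible by (2)! = 2, so h(r+1) − h(r) is divisible by 3·2 = 6. By the inductive hypothesis 6 | h(r), hence 6 | h(r+1).
By the principle of mathematical induction, the result holds for all m ≥ 2.
Therefore the largest such d is 6.

d = 6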